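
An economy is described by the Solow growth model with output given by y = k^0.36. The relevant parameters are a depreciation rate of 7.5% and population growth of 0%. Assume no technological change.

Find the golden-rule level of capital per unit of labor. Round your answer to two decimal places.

The golden rule sets f'(k) = n + δ, i.e. α·k^(α−1) = n + δ.
So k^(1−α) = α / (n + δ) = 0.36 / 0.075 = 4.8000.
k_gold = 4.8000^(1/0.64) ≈ 11.5995

k_gold ≈ 11.60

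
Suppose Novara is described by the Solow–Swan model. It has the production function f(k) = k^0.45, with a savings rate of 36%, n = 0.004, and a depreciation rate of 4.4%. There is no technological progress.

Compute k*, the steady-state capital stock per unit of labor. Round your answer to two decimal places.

In steady state, investment equals break-even investment: s·k^α = (n + δ)·k.
Rearranging, k^(1−α) = s / (n + δ).
k^0.55 = 0.36 / (0.004 + 0.044) = 0.36 / 0.048 = 7.5000
k* = 7.5000^(1/0.55) ≈ 38.9960

k* = 39.00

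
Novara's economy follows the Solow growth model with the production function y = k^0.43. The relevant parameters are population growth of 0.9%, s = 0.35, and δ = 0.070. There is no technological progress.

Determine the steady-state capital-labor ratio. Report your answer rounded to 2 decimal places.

k* ≈ 13.62

Steady state requires s·f(k) = (n + δ)·k, i.e. s·k^α = (n + δ)·k.
Rearranging, k^(1−α) = s / (n + δ).
k^0.57 = 0.35 / (0.009 + 0.070) = 0.35 / 0.079 = 4.4304
k* = 4.4304^(1/0.57) ≈ 13.6179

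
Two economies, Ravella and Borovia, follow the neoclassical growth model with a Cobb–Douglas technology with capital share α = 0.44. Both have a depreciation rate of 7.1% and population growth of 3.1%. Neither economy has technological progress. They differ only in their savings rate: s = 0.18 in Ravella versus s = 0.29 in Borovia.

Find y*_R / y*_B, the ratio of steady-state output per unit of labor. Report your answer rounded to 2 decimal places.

y*_R / y*_B ≈ 0.69

Steady-state y* = [s/(n + δ)]^(α/(1−α)), so the ratio is [ (s_R/(n + δ)_R) / (s_B/(n + δ)_B) ]^0.7857.
s_R/(n + δ)_R = 0.18/0.102 = 1.7647; s_B/(n + δ)_B = 0.29/0.102 = 2.8431.
Ratio = (1.7647/2.8431)^0.7857 = 0.6207^0.7857 ≈ 0.6875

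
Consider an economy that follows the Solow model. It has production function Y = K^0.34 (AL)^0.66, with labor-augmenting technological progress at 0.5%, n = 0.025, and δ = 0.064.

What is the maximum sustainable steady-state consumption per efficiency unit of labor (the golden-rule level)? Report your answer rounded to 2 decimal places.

c_gold ≈ 1.28

At the golden rule, f'(k) = n + g + δ, so α·k^(α−1) = n + g + δ and k_gold = (α/(n + g + δ))^(1/(1−α)).
k_gold = (0.34/0.094)^(1/0.66) = 3.6170^1.5152 ≈ 7.0147
c_gold = f(k_gold) − (n + g + δ)·k_gold = 1.9393 − 0.094×7.0147 ≈ 1.2799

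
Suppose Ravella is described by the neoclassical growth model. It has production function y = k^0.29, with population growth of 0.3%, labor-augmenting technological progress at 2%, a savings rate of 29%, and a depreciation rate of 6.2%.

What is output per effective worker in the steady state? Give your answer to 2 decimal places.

y* = 1.65

In steady state, investment equals break-even investment: s·k^α = (n + g + δ)·k.
Dividing both sides by k: k^(1−α) = s / (n + g + δ).
k^0.71 = 0.29 / (0.003 + 0.020 + 0.062) = 0.29 / 0.085 = 3.4118
k* = 3.4118^(1/0.71) ≈ 5.6322
y* = (k*)^α = 5.6322^0.29 ≈ 1.6508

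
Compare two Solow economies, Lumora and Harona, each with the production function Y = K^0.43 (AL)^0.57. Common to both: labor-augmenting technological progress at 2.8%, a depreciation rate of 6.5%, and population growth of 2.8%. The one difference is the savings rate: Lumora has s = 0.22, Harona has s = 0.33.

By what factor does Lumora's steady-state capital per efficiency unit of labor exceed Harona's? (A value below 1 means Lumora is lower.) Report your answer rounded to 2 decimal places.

ratio ≈ 0.49

Steady-state k* = [s/(n + g + δ)]^(1/(1−α)), so the ratio is [ (s_L/(n + g + δ)_L) / (s_H/(n + g + δ)_H) ]^1.7544.
s_L/(n + g + δ)_L = 0.22/0.121 = 1.8182; s_H/(n + g + δ)_H = 0.33/0.121 = 2.7273.
Ratio = (1.8182/2.7273)^1.7544 = 0.6667^1.7544 ≈ 0.4910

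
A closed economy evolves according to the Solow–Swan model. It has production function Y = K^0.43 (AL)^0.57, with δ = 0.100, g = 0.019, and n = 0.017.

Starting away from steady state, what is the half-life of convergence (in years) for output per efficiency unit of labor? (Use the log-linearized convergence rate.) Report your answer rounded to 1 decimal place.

half-life ≈ 8.9 years

Near the steady state the convergence rate is λ = (1 − α)(n + g + δ).
λ = (1 − 0.43) × 0.136 = 0.57 × 0.136 = 0.07752
Half-life = ln 2 / λ = 0.6931 / 0.07752 ≈ 8.94 years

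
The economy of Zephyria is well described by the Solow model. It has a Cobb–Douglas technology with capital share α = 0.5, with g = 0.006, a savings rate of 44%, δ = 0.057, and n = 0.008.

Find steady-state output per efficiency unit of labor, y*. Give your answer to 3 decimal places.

y* ≈ 6.197

Steady state requires s·f(k) = (n + g + δ)·k, i.e. s·k^α = (n + g + δ)·k.
Rearranging, k^(1−α) = s / (n + g + δ).
k^0.5 = 0.44 / (0.008 + 0.006 + 0.057) = 0.44 / 0.071 = 6.1972
k* = 6.1972^(1/0.5) ≈ 38.4053
y* = (k*)^α = 38.4053^0.5 ≈ 6.1972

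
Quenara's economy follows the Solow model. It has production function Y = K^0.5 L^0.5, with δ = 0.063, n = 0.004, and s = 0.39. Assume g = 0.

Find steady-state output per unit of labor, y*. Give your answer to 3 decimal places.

In steady state, investment equals break-even investment: s·k^α = (n + δ)·k.
Dividing both sides by k: k^(1−α) = s / (n + δ).
k^0.5 = 0.39 / (0.004 + 0.063) = 0.39 / 0.067 = 5.8209
k* = 5.8209^(1/0.5) ≈ 33.8829
y* = (k*)^α = 33.8829^0.5 ≈ 5.8209

y* ≈ 5.821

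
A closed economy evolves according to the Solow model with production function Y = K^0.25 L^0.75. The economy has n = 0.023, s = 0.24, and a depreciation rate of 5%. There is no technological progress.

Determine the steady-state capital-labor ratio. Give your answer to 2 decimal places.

k* ≈ 4.89

In steady state, investment equals break-even investment: s·k^α = (n + δ)·k.
Rearranging, k^(1−α) = s / (n + δ).
k^0.75 = 0.24 / (0.023 + 0.050) = 0.24 / 0.073 = 3.2877
k* = 3.2877^(1/0.75) ≈ 4.8887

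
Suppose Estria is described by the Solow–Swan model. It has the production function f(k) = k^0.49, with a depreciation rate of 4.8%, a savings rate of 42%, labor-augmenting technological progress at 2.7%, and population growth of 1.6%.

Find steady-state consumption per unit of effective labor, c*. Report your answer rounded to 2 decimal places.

In steady state, investment equals break-even investment: s·k^α = (n + g + δ)·k.
Rearranging, k^(1−α) = s / (n + g + δ).
k^0.51 = 0.42 / (0.016 + 0.027 + 0.048) = 0.42 / 0.091 = 4.6154
k* = 4.6154^(1/0.51) ≈ 20.0619
y* = (k*)^α = 20.0619^0.49 ≈ 4.3467
c* = (1 − s)·y* = (1 − 0.42) × 4.3467 ≈ 2.5211

c* = 2.52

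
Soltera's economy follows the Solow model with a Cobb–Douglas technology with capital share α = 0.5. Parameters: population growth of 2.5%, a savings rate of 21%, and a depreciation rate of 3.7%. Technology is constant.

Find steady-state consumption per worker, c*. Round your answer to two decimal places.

Steady state requires s·f(k) = (n + δ)·k, i.e. s·k^α = (n + δ)·k.
Rearranging, k^(1−α) = s / (n + δ).
k^0.5 = 0.21 / (0.025 + 0.037) = 0.21 / 0.062 = 3.3871
k* = 3.3871^(1/0.5) ≈ 11.4724
y* = (k*)^α = 11.4724^0.5 ≈ 3.3871
c* = (1 − s)·y* = (1 − 0.21) × 3.3871 ≈ 2.6758

c* = 2.68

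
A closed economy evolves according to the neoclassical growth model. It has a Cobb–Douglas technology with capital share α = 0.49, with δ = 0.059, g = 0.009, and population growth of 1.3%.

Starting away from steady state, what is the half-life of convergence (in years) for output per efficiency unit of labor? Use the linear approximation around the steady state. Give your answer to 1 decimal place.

about 16.8 years

Near the steady state the convergence rate is λ = (1 − α)(n + g + δ).
λ = (1 − 0.49) × 0.081 = 0.51 × 0.081 = 0.04131
Half-life = ln 2 / λ = 0.6931 / 0.04131 ≈ 16.78 years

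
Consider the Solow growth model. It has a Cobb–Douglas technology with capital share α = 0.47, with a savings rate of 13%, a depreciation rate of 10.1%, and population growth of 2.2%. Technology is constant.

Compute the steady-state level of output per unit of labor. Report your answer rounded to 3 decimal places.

y* ≈ 1.050

Steady state requires s·f(k) = (n + δ)·k, i.e. s·k^α = (n + δ)·k.
Dividing both sides by k: k^(1−α) = s / (n + δ).
k^0.53 = 0.13 / (0.022 + 0.101) = 0.13 / 0.123 = 1.0569
k* = 1.0569^(1/0.53) ≈ 1.1101
y* = (k*)^α = 1.1101^0.47 ≈ 1.0503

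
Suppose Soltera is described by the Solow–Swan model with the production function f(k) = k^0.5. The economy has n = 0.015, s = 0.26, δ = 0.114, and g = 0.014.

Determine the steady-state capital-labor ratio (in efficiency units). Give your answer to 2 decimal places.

k* = 3.31

In steady state, investment equals break-even investment: s·k^α = (n + g + δ)·k.
Dividing both sides by k: k^(1−α) = s / (n + g + δ).
k^0.5 = 0.26 / (0.015 + 0.014 + 0.114) = 0.26 / 0.143 = 1.8182
k* = 1.8182^(1/0.5) ≈ 3.3059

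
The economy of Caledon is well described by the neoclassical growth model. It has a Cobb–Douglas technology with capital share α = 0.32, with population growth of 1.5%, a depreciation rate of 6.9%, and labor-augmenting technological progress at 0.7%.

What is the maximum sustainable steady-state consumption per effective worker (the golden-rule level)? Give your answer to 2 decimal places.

At the golden rule, f'(k) = n + g + δ, so α·k^(α−1) = n + g + δ and k_gold = (α/(n + g + δ))^(1/(1−α)).
k_gold = (0.32/0.091)^(1/0.68) = 3.5165^1.4706 ≈ 6.3549
c_gold = f(k_gold) − (n + g + δ)·k_gold = 1.8072 − 0.091×6.3549 ≈ 1.2289

c_gold ≈ 1.23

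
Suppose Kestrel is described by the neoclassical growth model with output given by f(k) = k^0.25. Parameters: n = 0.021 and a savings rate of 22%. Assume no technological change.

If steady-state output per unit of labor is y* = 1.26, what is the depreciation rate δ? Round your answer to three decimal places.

δ ≈ 0.089

In steady state, investment equals break-even investment: s·k^α = (n + δ)·k.
Since y* = [s/(n + δ)]^(α/(1−α)), we have s/(n + δ) = (y*)^((1−α)/α) = 1.26^3 = 2.0004.
Therefore n + δ = s / 2.0004 = 0.22 / 2.0004 = 0.1100, so δ = 0.1100 − 0.021 = 0.0890.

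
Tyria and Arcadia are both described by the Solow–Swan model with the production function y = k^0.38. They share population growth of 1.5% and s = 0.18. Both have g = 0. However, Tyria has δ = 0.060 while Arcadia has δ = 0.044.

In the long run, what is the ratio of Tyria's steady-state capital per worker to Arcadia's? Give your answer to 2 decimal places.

ratio ≈ 0.68

Steady-state k* = [s/(n + δ)]^(1/(1−α)), so the ratio is [ (s_T/(n + δ)_T) / (s_A/(n + δ)_A) ]^1.6129.
s_T/(n + δ)_T = 0.18/0.075 = 2.4000; s_A/(n + δ)_A = 0.18/0.059 = 3.0508.
Ratio = (2.4000/3.0508)^1.6129 = 0.7867^1.6129 ≈ 0.6791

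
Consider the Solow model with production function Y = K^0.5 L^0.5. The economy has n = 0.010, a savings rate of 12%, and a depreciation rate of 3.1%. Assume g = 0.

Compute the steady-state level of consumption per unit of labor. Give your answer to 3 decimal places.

In steady state, investment equals break-even investment: s·k^α = (n + δ)·k.
Dividing both sides by k: k^(1−α) = s / (n + δ).
k^0.5 = 0.12 / (0.010 + 0.031) = 0.12 / 0.041 = 2.9268
k* = 2.9268^(1/0.5) ≈ 8.5662
y* = (k*)^α = 8.5662^0.5 ≈ 2.9268
c* = (1 − s)·y* = (1 − 0.12) × 2.9268 ≈ 2.5756

c* ≈ 2.576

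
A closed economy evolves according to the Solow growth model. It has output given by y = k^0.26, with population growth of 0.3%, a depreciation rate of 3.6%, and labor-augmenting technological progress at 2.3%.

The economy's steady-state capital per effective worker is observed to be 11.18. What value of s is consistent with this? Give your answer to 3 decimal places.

s ≈ 0.370

At the steady state, Δk = 0, so s·k^α = (n + g + δ)·k.
So s / (n + g + δ) = (k*)^(1−α) = 11.18^0.74 = 5.9682.
Therefore s = 5.9682 × (n + g + δ) = 5.9682 × 0.062 = 0.3700.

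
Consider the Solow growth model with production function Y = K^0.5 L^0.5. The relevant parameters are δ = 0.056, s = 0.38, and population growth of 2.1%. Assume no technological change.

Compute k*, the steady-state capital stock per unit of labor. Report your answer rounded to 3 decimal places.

k* ≈ 24.355

Steady state requires s·f(k) = (n + δ)·k, i.e. s·k^α = (n + δ)·k.
Rearranging, k^(1−α) = s / (n + δ).
k^0.5 = 0.38 / (0.021 + 0.056) = 0.38 / 0.077 = 4.9351
k* = 4.9351^(1/0.5) ≈ 24.3552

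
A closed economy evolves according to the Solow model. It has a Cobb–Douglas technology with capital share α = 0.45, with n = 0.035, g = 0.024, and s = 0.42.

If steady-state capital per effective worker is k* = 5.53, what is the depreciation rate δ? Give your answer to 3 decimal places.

At the steady state, Δk = 0, so s·k^α = (n + g + δ)·k.
So s / (n + g + δ) = (k*)^(1−α) = 5.53^0.55 = 2.5615.
Therefore n + g + δ = s / 2.5615 = 0.42 / 2.5615 = 0.1640, so δ = 0.1640 − 0.059 = 0.1050.

δ ≈ 0.105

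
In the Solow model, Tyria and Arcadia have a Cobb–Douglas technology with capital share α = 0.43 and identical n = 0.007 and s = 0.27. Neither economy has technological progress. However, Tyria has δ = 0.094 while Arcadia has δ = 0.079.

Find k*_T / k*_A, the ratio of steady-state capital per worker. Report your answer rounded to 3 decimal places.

Steady-state k* = [s/(n + δ)]^(1/(1−α)), so the ratio is [ (s_T/(n + δ)_T) / (s_A/(n + δ)_A) ]^1.7544.
s_T/(n + δ)_T = 0.27/0.101 = 2.6733; s_A/(n + δ)_A = 0.27/0.086 = 3.1395.
Ratio = (2.6733/3.1395)^1.7544 = 0.8515^1.7544 ≈ 0.7543

k*_T / k*_A ≈ 0.754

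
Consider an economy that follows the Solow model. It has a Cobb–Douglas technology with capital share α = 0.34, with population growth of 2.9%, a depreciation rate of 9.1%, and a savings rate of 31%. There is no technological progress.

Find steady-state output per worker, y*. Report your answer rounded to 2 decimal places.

y* ≈ 1.63

Steady state requires s·f(k) = (n + δ)·k, i.e. s·k^α = (n + δ)·k.
Rearranging, k^(1−α) = s / (n + δ).
k^0.66 = 0.31 / (0.029 + 0.091) = 0.31 / 0.120 = 2.5833
k* = 2.5833^(1/0.66) ≈ 4.2122
y* = (k*)^α = 4.2122^0.34 ≈ 1.6305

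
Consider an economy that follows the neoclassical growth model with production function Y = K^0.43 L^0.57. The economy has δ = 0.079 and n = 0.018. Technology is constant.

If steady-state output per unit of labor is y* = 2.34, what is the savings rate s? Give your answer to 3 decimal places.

s ≈ 0.299

Steady state requires s·f(k) = (n + δ)·k, i.e. s·k^α = (n + δ)·k.
Since y* = [s/(n + δ)]^(α/(1−α)), we have s/(n + δ) = (y*)^((1−α)/α) = 2.34^1.3256 = 3.0863.
Therefore s = 3.0863 × (n + δ) = 3.0863 × 0.097 = 0.2994.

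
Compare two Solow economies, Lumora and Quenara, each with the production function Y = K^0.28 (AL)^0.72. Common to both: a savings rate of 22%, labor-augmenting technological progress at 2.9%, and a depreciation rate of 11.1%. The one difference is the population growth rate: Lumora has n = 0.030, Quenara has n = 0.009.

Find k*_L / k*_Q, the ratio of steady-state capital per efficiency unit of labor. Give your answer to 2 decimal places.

Steady-state k* = [s/(n + g + δ)]^(1/(1−α)), so the ratio is [ (s_L/(n + g + δ)_L) / (s_Q/(n + g + δ)_Q) ]^1.3889.
s_L/(n + g + δ)_L = 0.22/0.170 = 1.2941; s_Q/(n + g + δ)_Q = 0.22/0.149 = 1.4765.
Ratio = (1.2941/1.4765)^1.3889 = 0.8765^1.3889 ≈ 0.8327

ratio ≈ 0.83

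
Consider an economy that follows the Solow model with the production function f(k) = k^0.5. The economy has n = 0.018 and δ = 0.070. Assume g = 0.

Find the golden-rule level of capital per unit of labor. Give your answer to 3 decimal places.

k_gold ≈ 32.283

The golden rule sets f'(k) = n + δ, i.e. α·k^(α−1) = n + δ.
So k^(1−α) = α / (n + δ) = 0.5 / 0.088 = 5.6818.
k_gold = 5.6818^(1/0.5) ≈ 32.2829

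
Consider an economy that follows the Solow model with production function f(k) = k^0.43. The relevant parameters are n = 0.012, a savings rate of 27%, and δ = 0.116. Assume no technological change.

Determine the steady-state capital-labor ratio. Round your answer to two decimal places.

At the steady state, Δk = 0, so s·k^α = (n + δ)·k.
Rearranging, k^(1−α) = s / (n + δ).
k^0.57 = 0.27 / (0.012 + 0.116) = 0.27 / 0.128 = 2.1094
k* = 2.1094^(1/0.57) ≈ 3.7042

k* ≈ 3.70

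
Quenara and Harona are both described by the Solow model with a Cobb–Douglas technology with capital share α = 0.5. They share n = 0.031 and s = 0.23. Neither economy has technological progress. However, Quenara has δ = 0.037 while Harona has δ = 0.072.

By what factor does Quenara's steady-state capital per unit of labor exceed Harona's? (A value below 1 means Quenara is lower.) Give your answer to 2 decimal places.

Steady-state k* = [s/(n + δ)]^(1/(1−α)), so the ratio is [ (s_Q/(n + δ)_Q) / (s_H/(n + δ)_H) ]^2.
s_Q/(n + δ)_Q = 0.23/0.068 = 3.3824; s_H/(n + δ)_H = 0.23/0.103 = 2.2330.
Ratio = (3.3824/2.2330)^2 = 1.5147^2 ≈ 2.2943

ratio ≈ 2.29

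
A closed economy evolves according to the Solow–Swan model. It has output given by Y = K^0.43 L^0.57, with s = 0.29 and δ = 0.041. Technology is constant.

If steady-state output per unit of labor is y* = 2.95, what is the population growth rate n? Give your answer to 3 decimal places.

n ≈ 0.028

Steady state requires s·f(k) = (n + δ)·k, i.e. s·k^α = (n + δ)·k.
Since y* = [s/(n + δ)]^(α/(1−α)), we have s/(n + δ) = (y*)^((1−α)/α) = 2.95^1.3256 = 4.1956.
Therefore n + δ = s / 4.1956 = 0.29 / 4.1956 = 0.0691, so n = 0.0691 − 0.041 = 0.0281.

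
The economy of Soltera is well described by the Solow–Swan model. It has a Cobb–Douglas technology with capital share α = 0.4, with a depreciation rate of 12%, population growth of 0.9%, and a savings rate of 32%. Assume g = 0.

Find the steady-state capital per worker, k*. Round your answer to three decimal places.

k* = 4.546

Steady state requires s·f(k) = (n + δ)·k, i.e. s·k^α = (n + δ)·k.
Dividing both sides by k: k^(1−α) = s / (n + δ).
k^0.6 = 0.32 / (0.009 + 0.120) = 0.32 / 0.129 = 2.4806
k* = 2.4806^(1/0.6) ≈ 4.5456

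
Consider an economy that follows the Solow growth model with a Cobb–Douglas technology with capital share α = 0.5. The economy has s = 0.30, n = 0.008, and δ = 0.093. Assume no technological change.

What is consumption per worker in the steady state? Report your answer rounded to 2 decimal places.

In steady state, investment equals break-even investment: s·k^α = (n + δ)·k.
Dividing both sides by k: k^(1−α) = s / (n + δ).
k^0.5 = 0.30 / (0.008 + 0.093) = 0.30 / 0.101 = 2.9703
k* = 2.9703^(1/0.5) ≈ 8.8227
y* = (k*)^α = 8.8227^0.5 ≈ 2.9703
c* = (1 − s)·y* = (1 − 0.30) × 2.9703 ≈ 2.0792

c* ≈ 2.08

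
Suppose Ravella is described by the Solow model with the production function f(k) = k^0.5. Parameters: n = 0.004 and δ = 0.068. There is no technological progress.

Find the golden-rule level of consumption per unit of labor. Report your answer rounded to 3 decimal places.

At the golden rule, f'(k) = n + δ, so α·k^(α−1) = n + δ and k_gold = (α/(n + δ))^(1/(1−α)).
k_gold = (0.5/0.072)^(1/0.5) = 6.9444^2 ≈ 48.2247
c_gold = f(k_gold) − (n + δ)·k_gold = 6.9444 − 0.072×48.2247 ≈ 3.4722

c_gold ≈ 3.472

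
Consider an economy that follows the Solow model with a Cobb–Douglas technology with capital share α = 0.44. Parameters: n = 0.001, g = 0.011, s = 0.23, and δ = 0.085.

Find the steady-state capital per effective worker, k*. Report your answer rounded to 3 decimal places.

k* = 4.673

At the steady state, Δk = 0, so s·k^α = (n + g + δ)·k.
Rearranging, k^(1−α) = s / (n + g + δ).
k^0.56 = 0.23 / (0.001 + 0.011 + 0.085) = 0.23 / 0.097 = 2.3711
k* = 2.3711^(1/0.56) ≈ 4.6725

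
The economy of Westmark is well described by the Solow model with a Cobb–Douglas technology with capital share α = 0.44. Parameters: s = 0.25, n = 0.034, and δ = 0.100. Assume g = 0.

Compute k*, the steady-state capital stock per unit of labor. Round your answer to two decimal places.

In steady state, investment equals break-even investment: s·k^α = (n + δ)·k.
Rearranging, k^(1−α) = s / (n + δ).
k^0.56 = 0.25 / (0.034 + 0.100) = 0.25 / 0.134 = 1.8657
k* = 1.8657^(1/0.56) ≈ 3.0454

k* = 3.05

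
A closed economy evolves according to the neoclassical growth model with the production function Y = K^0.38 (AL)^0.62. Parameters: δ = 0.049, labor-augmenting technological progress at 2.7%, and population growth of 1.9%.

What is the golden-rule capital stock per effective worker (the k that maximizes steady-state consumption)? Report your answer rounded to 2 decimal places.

k_gold ≈ 9.36

The golden rule sets f'(k) = n + g + δ, i.e. α·k^(α−1) = n + g + δ.
So k^(1−α) = α / (n + g + δ) = 0.38 / 0.095 = 4.0000.
k_gold = 4.0000^(1/0.62) ≈ 9.3554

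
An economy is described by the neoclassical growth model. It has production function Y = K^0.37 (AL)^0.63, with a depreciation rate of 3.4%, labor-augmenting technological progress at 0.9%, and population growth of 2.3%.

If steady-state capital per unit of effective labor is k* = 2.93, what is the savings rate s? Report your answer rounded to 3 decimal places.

s ≈ 0.130

At the steady state, Δk = 0, so s·k^α = (n + g + δ)·k.
So s / (n + g + δ) = (k*)^(1−α) = 2.93^0.63 = 1.9685.
Therefore s = 1.9685 × (n + g + δ) = 1.9685 × 0.066 = 0.1299.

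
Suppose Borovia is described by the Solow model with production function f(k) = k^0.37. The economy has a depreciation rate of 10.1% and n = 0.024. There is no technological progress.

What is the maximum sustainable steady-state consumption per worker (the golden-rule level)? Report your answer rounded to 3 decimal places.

c_gold ≈ 1.192

At the golden rule, f'(k) = n + δ, so α·k^(α−1) = n + δ and k_gold = (α/(n + δ))^(1/(1−α)).
k_gold = (0.37/0.125)^(1/0.63) = 2.9600^1.5873 ≈ 5.5986
c_gold = f(k_gold) − (n + δ)·k_gold = 1.8914 − 0.125×5.5986 ≈ 1.1916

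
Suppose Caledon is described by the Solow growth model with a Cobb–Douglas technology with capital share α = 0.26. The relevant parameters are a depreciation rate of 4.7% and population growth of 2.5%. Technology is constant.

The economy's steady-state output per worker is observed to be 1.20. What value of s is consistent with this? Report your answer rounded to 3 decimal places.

Steady state requires s·f(k) = (n + δ)·k, i.e. s·k^α = (n + δ)·k.
Since y* = [s/(n + δ)]^(α/(1−α)), we have s/(n + δ) = (y*)^((1−α)/α) = 1.20^2.8462 = 1.6802.
Therefore s = 1.6802 × (n + δ) = 1.6802 × 0.072 = 0.1210.

s ≈ 0.121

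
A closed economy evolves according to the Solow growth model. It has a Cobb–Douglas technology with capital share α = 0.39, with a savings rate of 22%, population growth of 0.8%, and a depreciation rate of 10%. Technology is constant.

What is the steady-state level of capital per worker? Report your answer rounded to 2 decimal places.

k* = 3.21

In steady state, investment equals break-even investment: s·k^α = (n + δ)·k.
Rearranging, k^(1−α) = s / (n + δ).
k^0.61 = 0.22 / (0.008 + 0.100) = 0.22 / 0.108 = 2.0370
k* = 2.0370^(1/0.61) ≈ 3.2103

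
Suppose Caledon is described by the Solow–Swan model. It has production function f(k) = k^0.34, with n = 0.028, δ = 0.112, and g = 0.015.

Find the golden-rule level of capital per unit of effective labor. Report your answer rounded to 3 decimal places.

The golden rule sets f'(k) = n + g + δ, i.e. α·k^(α−1) = n + g + δ.
So k^(1−α) = α / (n + g + δ) = 0.34 / 0.155 = 2.1935.
k_gold = 2.1935^(1/0.66) ≈ 3.2876

k_gold ≈ 3.288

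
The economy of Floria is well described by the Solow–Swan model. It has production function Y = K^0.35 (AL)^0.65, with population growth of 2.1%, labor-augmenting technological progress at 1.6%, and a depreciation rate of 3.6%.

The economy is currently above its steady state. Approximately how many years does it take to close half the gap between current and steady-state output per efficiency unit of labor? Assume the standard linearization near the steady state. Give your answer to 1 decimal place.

about 14.6 years

Near the steady state the convergence rate is λ = (1 − α)(n + g + δ).
λ = (1 − 0.35) × 0.073 = 0.65 × 0.073 = 0.04745
Half-life = ln 2 / λ = 0.6931 / 0.04745 ≈ 14.61 years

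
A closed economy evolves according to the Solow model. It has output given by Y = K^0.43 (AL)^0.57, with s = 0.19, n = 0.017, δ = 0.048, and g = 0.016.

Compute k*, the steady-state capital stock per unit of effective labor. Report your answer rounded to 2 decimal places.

k* ≈ 4.46

At the steady state, Δk = 0, so s·k^α = (n + g + δ)·k.
Dividing both sides by k: k^(1−α) = s / (n + g + δ).
k^0.57 = 0.19 / (0.017 + 0.016 + 0.048) = 0.19 / 0.081 = 2.3457
k* = 2.3457^(1/0.57) ≈ 4.4627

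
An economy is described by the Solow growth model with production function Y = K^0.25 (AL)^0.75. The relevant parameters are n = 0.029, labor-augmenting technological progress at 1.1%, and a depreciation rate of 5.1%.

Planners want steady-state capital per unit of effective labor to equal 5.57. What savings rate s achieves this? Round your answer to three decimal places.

s ≈ 0.330

Steady state requires s·f(k) = (n + g + δ)·k, i.e. s·k^α = (n + g + δ)·k.
So s / (n + g + δ) = (k*)^(1−α) = 5.57^0.75 = 3.6257.
Therefore s = 3.6257 × (n + g + δ) = 3.6257 × 0.091 = 0.3299.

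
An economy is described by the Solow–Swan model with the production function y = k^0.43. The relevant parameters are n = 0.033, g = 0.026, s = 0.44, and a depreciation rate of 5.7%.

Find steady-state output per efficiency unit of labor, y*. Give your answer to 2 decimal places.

y* = 2.73

Steady state requires s·f(k) = (n + g + δ)·k, i.e. s·k^α = (n + g + δ)·k.
Dividing both sides by k: k^(1−α) = s / (n + g + δ).
k^0.57 = 0.44 / (0.033 + 0.026 + 0.057) = 0.44 / 0.116 = 3.7931
k* = 3.7931^(1/0.57) ≈ 10.3700
y* = (k*)^α = 10.3700^0.43 ≈ 2.7339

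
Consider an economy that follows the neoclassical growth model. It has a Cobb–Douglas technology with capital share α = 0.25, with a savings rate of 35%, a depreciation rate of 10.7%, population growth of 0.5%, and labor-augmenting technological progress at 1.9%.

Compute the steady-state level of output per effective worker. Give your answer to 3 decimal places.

y* = 1.388

In steady state, investment equals break-even investment: s·k^α = (n + g + δ)·k.
Rearranging, k^(1−α) = s / (n + g + δ).
k^0.75 = 0.35 / (0.005 + 0.019 + 0.107) = 0.35 / 0.131 = 2.6718
k* = 2.6718^(1/0.75) ≈ 3.7074
y* = (k*)^α = 3.7074^0.25 ≈ 1.3876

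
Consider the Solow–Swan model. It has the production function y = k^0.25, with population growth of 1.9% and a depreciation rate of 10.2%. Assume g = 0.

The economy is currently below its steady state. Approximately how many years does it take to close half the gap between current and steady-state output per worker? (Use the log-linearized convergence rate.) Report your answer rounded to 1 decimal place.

Near the steady state the convergence rate is λ = (1 − α)(n + δ).
λ = (1 − 0.25) × 0.121 = 0.75 × 0.121 = 0.09075
Half-life = ln 2 / λ = 0.6931 / 0.09075 ≈ 7.64 years

about 7.6 years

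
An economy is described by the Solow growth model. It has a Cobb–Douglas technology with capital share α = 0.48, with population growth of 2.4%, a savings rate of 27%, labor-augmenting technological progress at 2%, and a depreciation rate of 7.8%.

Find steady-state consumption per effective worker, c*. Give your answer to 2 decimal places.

At the steady state, Δk = 0, so s·k^α = (n + g + δ)·k.
Dividing both sides by k: k^(1−α) = s / (n + g + δ).
k^0.52 = 0.27 / (0.024 + 0.020 + 0.078) = 0.27 / 0.122 = 2.2131
k* = 2.2131^(1/0.52) ≈ 4.6075
y* = (k*)^α = 4.6075^0.48 ≈ 2.0819
c* = (1 − s)·y* = (1 − 0.27) × 2.0819 ≈ 1.5198

c* ≈ 1.52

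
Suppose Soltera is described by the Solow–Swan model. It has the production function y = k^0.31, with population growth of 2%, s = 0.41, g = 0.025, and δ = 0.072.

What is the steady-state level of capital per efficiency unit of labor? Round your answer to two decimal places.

Steady state requires s·f(k) = (n + g + δ)·k, i.e. s·k^α = (n + g + δ)·k.
Dividing both sides by k: k^(1−α) = s / (n + g + δ).
k^0.69 = 0.41 / (0.020 + 0.025 + 0.072) = 0.41 / 0.117 = 3.5043
k* = 3.5043^(1/0.69) ≈ 6.1557

k* ≈ 6.16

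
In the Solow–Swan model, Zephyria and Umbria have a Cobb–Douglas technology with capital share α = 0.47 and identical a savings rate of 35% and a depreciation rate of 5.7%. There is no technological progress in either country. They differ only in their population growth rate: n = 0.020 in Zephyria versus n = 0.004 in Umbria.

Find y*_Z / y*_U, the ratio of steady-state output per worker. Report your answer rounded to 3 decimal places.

Steady-state y* = [s/(n + δ)]^(α/(1−α)), so the ratio is [ (s_Z/(n + δ)_Z) / (s_U/(n + δ)_U) ]^0.8868.
s_Z/(n + δ)_Z = 0.35/0.077 = 4.5455; s_U/(n + δ)_U = 0.35/0.061 = 5.7377.
Ratio = (4.5455/5.7377)^0.8868 = 0.7922^0.8868 ≈ 0.8134

y*_Z / y*_U ≈ 0.813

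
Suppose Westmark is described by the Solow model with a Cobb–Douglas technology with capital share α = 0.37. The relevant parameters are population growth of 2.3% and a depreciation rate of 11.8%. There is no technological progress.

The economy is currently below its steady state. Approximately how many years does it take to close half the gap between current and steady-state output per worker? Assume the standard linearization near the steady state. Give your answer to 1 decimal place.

t_½ ≈ 7.8 years

Near the steady state the convergence rate is λ = (1 − α)(n + δ).
λ = (1 − 0.37) × 0.141 = 0.63 × 0.141 = 0.08883
Half-life = ln 2 / λ = 0.6931 / 0.08883 ≈ 7.80 years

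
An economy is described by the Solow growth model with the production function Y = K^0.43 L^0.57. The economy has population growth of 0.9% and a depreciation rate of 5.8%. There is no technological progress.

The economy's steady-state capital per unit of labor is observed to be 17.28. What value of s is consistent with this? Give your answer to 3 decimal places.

s ≈ 0.340

At the steady state, Δk = 0, so s·k^α = (n + δ)·k.
So s / (n + δ) = (k*)^(1−α) = 17.28^0.57 = 5.0746.
Therefore s = 5.0746 × (n + δ) = 5.0746 × 0.067 = 0.3400.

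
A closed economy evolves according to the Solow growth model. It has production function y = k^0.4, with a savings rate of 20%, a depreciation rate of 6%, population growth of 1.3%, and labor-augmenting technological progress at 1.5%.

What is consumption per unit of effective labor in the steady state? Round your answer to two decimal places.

c* = 1.38

In steady state, investment equals break-even investment: s·k^α = (n + g + δ)·k.
Rearranging, k^(1−α) = s / (n + g + δ).
k^0.6 = 0.20 / (0.013 + 0.015 + 0.060) = 0.20 / 0.088 = 2.2727
k* = 2.2727^(1/0.6) ≈ 3.9286
y* = (k*)^α = 3.9286^0.4 ≈ 1.7286
c* = (1 − s)·y* = (1 − 0.20) × 1.7286 ≈ 1.3829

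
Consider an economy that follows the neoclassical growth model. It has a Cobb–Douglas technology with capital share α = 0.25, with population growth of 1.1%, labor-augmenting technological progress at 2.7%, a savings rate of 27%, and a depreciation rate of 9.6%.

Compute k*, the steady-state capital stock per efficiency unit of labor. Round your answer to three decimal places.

k* ≈ 2.545

Steady state requires s·f(k) = (n + g + δ)·k, i.e. s·k^α = (n + g + δ)·k.
Rearranging, k^(1−α) = s / (n + g + δ).
k^0.75 = 0.27 / (0.011 + 0.027 + 0.096) = 0.27 / 0.134 = 2.0149
k* = 2.0149^(1/0.75) ≈ 2.5449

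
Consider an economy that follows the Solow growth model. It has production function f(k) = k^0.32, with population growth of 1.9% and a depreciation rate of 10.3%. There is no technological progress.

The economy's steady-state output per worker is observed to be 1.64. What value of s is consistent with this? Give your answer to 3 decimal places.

In steady state, investment equals break-even investment: s·k^α = (n + δ)·k.
Since y* = [s/(n + δ)]^(α/(1−α)), we have s/(n + δ) = (y*)^((1−α)/α) = 1.64^2.125 = 2.8612.
Therefore s = 2.8612 × (n + δ) = 2.8612 × 0.122 = 0.3491.

s ≈ 0.349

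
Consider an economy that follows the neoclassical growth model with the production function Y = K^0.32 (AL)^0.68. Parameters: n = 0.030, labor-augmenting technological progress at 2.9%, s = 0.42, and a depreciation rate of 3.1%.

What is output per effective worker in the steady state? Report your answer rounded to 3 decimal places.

In steady state, investment equals break-even investment: s·k^α = (n + g + δ)·k.
Dividing both sides by k: k^(1−α) = s / (n + g + δ).
k^0.68 = 0.42 / (0.030 + 0.029 + 0.031) = 0.42 / 0.090 = 4.6667
k* = 4.6667^(1/0.68) ≈ 9.6347
y* = (k*)^α = 9.6347^0.32 ≈ 2.0646

y* ≈ 2.065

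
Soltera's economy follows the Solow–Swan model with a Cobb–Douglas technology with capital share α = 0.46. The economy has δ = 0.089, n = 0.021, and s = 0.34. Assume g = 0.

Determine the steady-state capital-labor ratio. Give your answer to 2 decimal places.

At the steady state, Δk = 0, so s·k^α = (n + δ)·k.
Rearranging, k^(1−α) = s / (n + δ).
k^0.54 = 0.34 / (0.021 + 0.089) = 0.34 / 0.110 = 3.0909
k* = 3.0909^(1/0.54) ≈ 8.0829

k* ≈ 8.08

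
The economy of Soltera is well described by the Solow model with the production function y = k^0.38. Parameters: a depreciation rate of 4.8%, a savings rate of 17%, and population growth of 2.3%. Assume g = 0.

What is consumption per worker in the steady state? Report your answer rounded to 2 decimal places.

In steady state, investment equals break-even investment: s·k^α = (n + δ)·k.
Rearranging, k^(1−α) = s / (n + δ).
k^0.62 = 0.17 / (0.023 + 0.048) = 0.17 / 0.071 = 2.3944
k* = 2.3944^(1/0.62) ≈ 4.0889
y* = (k*)^α = 4.0889^0.38 ≈ 1.7077
c* = (1 − s)·y* = (1 − 0.17) × 1.7077 ≈ 1.4174

c* ≈ 1.42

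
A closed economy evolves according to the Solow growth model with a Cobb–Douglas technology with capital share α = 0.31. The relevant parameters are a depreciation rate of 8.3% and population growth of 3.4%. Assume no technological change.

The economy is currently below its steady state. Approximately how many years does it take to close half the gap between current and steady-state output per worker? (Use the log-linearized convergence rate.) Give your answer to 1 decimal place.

Near the steady state the convergence rate is λ = (1 − α)(n + δ).
λ = (1 − 0.31) × 0.117 = 0.69 × 0.117 = 0.08073
Half-life = ln 2 / λ = 0.6931 / 0.08073 ≈ 8.59 years

about 8.6 years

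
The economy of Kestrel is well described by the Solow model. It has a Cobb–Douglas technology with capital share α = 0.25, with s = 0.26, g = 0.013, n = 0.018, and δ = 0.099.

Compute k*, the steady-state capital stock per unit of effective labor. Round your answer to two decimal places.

At the steady state, Δk = 0, so s·k^α = (n + g + δ)·k.
Dividing both sides by k: k^(1−α) = s / (n + g + δ).
k^0.75 = 0.26 / (0.018 + 0.013 + 0.099) = 0.26 / 0.130 = 2.0000
k* = 2.0000^(1/0.75) ≈ 2.5198

k* = 2.52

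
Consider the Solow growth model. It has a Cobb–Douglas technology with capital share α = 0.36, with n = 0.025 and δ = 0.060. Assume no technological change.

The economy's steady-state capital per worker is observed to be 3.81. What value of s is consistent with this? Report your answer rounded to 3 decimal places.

s ≈ 0.200

In steady state, investment equals break-even investment: s·k^α = (n + δ)·k.
So s / (n + δ) = (k*)^(1−α) = 3.81^0.64 = 2.3539.
Therefore s = 2.3539 × (n + δ) = 2.3539 × 0.085 = 0.2001.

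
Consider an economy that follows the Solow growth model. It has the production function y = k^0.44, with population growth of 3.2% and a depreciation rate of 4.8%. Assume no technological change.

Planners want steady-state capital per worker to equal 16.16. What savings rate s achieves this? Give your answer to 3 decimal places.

s ≈ 0.380

In steady state, investment equals break-even investment: s·k^α = (n + δ)·k.
So s / (n + δ) = (k*)^(1−α) = 16.16^0.56 = 4.7504.
Therefore s = 4.7504 × (n + δ) = 4.7504 × 0.080 = 0.3800.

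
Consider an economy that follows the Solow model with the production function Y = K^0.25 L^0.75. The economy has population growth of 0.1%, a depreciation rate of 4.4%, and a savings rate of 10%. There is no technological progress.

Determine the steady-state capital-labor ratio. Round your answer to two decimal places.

k* ≈ 2.90

Steady state requires s·f(k) = (n + δ)·k, i.e. s·k^α = (n + δ)·k.
Dividing both sides by k: k^(1−α) = s / (n + δ).
k^0.75 = 0.10 / (0.001 + 0.044) = 0.10 / 0.045 = 2.2222
k* = 2.2222^(1/0.75) ≈ 2.8999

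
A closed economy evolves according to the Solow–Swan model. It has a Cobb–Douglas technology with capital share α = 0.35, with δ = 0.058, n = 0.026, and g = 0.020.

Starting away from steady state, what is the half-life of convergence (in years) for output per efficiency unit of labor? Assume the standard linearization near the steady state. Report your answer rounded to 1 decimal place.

about 10.3 years

Near the steady state the convergence rate is λ = (1 − α)(n + g + δ).
λ = (1 − 0.35) × 0.104 = 0.65 × 0.104 = 0.0676
Half-life = ln 2 / λ = 0.6931 / 0.0676 ≈ 10.25 years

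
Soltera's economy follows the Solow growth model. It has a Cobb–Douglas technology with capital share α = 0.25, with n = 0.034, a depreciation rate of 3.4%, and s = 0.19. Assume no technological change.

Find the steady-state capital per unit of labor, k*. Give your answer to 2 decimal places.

k* ≈ 3.94

Steady state requires s·f(k) = (n + δ)·k, i.e. s·k^α = (n + δ)·k.
Rearranging, k^(1−α) = s / (n + δ).
k^0.75 = 0.19 / (0.034 + 0.034) = 0.19 / 0.068 = 2.7941
k* = 2.7941^(1/0.75) ≈ 3.9354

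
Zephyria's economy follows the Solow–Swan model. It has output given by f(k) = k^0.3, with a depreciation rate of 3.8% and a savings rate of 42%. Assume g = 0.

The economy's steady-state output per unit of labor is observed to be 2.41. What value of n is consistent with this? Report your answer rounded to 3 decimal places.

Steady state requires s·f(k) = (n + δ)·k, i.e. s·k^α = (n + δ)·k.
Since y* = [s/(n + δ)]^(α/(1−α)), we have s/(n + δ) = (y*)^((1−α)/α) = 2.41^2.3333 = 7.7868.
Therefore n + δ = s / 7.7868 = 0.42 / 7.7868 = 0.0539, so n = 0.0539 − 0.038 = 0.0159.

n ≈ 0.016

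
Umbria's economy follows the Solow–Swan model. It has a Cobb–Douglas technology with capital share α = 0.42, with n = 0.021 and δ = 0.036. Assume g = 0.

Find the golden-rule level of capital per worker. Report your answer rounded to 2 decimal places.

The golden rule sets f'(k) = n + δ, i.e. α·k^(α−1) = n + δ.
So k^(1−α) = α / (n + δ) = 0.42 / 0.057 = 7.3684.
k_gold = 7.3684^(1/0.58) ≈ 31.2947

k_gold ≈ 31.29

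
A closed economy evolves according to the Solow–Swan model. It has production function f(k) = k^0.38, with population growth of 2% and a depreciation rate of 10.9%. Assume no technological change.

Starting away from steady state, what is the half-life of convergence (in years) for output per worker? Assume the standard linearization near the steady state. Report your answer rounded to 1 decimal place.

about 8.7 years

Near the steady state the convergence rate is λ = (1 − α)(n + δ).
λ = (1 − 0.38) × 0.129 = 0.62 × 0.129 = 0.07998
Half-life = ln 2 / λ = 0.6931 / 0.07998 ≈ 8.67 years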